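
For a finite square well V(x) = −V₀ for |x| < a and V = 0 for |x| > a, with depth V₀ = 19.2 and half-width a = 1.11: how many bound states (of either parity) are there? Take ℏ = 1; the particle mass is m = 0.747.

N = 4

The dimensionless depth is z₀ = a√(2mV₀)/ℏ = 1.11 × √(28.68) = 5.945.
The even/odd transcendental equations gain one root per π/2 in z₀, giving N = 1 + ⌊2z₀/π⌋ = 1 + ⌊3.785⌋ = 4.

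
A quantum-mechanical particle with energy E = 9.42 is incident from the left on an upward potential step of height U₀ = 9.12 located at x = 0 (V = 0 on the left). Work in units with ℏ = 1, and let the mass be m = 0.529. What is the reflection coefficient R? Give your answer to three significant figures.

R = 0.486

On each side the TISE gives plane waves with k = √(2m(E − V))/ℏ: k₁ = √(2·0.529·9.42) = 3.157, k₂ = √(2·0.529·0.3) = 0.5634.
Continuity of ψ and ψ′ at the step yields the reflection amplitude r = (k₁ − k₂)/(k₁ + k₂) = 0.6971; thus R = |r|² = 0.4860, T = 0.5140.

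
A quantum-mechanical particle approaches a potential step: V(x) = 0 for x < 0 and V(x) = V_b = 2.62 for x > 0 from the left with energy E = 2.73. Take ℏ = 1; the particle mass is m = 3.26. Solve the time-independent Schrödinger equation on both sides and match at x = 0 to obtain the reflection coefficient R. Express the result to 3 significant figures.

The wavenumbers are k₁ = √(2mE)/ℏ = 4.219 on the left and k₂ = √(2m(E − V_b))/ℏ = 0.8469 on the right.
Continuity of ψ and ψ′ at the step yields the reflection amplitude r = (k₁ − k₂)/(k₁ + k₂) = 0.6657; thus R = |r|² = 0.4431, T = 0.5569.

R = 0.443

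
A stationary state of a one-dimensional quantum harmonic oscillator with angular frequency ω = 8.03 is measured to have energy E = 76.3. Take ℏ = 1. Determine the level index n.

Invert E_n = (n + ½)ℏω: n = E/ℏω − ½ = 9.002, so n = 9.

n = 9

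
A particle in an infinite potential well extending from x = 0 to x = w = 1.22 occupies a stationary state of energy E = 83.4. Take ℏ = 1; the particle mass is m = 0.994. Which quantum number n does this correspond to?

n = 5

For an infinite well E_n = n²π²ℏ²/(2mw²), so n = (w/πℏ)√(2mE).
n = (1.22/π) × √(2 × 0.994 × 83.4) = 5.000 → n = 5.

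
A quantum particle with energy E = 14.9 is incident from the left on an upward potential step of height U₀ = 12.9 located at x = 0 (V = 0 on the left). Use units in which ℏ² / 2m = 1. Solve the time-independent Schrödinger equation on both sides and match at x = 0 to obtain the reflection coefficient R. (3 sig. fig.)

R = 0.215

On each side the TISE gives plane waves with k = √(2m(E − V))/ℏ: k₁ = √(2·½·14.9) = 3.860, k₂ = √(2·½·2) = 1.414.
Matching ψ and ψ′ at x = 0 gives r = (k₁ − k₂)/(k₁ + k₂), so R = r² = 0.2150 and T = 1 − R = 0.7850.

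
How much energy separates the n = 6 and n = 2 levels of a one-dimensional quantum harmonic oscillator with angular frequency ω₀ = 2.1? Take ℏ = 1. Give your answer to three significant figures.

E_n = ℏω₀(n + ½), so ΔE = (6 − 2) ℏω₀ = 4 × 2.1 = 8.400.

ΔE = 8.40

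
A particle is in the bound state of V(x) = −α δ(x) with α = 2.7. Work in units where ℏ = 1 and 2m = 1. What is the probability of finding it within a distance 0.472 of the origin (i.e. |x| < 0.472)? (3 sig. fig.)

The normalised bound state is ψ = √κ e^{−κ|x|} with κ = mα/ℏ² = 1.350.
P(|x| < d) = ∫_{−d}^{d} κ e^{−2κ|x|} dx = 1 − e^{−2κd} = 1 − e^{−1.274} = 0.7204.

P = 0.720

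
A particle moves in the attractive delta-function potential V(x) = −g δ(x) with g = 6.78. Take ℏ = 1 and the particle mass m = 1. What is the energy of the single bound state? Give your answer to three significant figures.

The bound state is ψ(x) = √κ e^{−κ|x|}. The derivative jump ψ'(0⁺) − ψ'(0⁻) = −(2mg/ℏ²)ψ(0) fixes κ = mg/ℏ² = 6.780.
Then E = −ℏ²κ²/(2m) = −mg²/(2ℏ²) = -22.98.

E = -23.0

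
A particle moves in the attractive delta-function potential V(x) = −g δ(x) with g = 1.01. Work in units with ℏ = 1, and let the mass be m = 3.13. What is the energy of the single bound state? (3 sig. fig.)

E = -1.60

For x ≠ 0 the bound state is ψ ∝ e^{−κ|x|}; integrating the TISE across the delta gives the cusp condition 2κ = 2mg/ℏ², so κ = 3.161.
Then E = −ℏ²κ²/(2m) = −mg²/(2ℏ²) = -1.596.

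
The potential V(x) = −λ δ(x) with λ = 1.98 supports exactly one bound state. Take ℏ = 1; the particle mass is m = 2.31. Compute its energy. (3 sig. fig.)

E = -4.53

For x ≠ 0 the bound state is ψ ∝ e^{−κ|x|}; integrating the TISE across the delta gives the cusp condition 2κ = 2mλ/ℏ², so κ = 4.574.
Then E = −ℏ²κ²/(2m) = −mλ²/(2ℏ²) = -4.528.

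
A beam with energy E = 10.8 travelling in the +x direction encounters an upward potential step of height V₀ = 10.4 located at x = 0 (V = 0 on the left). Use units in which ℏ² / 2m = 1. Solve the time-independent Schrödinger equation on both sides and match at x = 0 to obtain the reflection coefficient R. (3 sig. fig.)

On each side the TISE gives plane waves with k = √(2m(E − V))/ℏ: k₁ = √(2·½·10.8) = 3.286, k₂ = √(2·½·0.4) = 0.6325.
Continuity of ψ and ψ′ at the step yields the reflection amplitude r = (k₁ − k₂)/(k₁ + k₂) = 0.6772; thus R = |r|² = 0.4586, T = 0.5414.

R = 0.459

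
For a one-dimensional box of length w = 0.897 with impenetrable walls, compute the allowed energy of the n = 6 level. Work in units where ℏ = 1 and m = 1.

E = 221

Requiring ψ(0) = ψ(w) = 0 quantises k = nπ/w, hence E_n = ℏ²k²/2m = n²π²ℏ²/(2mw²).
E_6 = 6² × π² / (2 × 1 × 0.897²) = 220.8.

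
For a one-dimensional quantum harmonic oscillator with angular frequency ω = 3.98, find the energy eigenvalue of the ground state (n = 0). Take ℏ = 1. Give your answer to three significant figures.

The oscillator eigenvalues are E_n = ℏω(n + ½), so E_0 = 3.98 × 0.5 = 1.990.

E = 1.99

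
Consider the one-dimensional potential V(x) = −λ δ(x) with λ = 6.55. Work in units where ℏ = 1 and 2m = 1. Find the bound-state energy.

E = -10.7

The bound state is ψ(x) = √κ e^{−κ|x|}. The derivative jump ψ'(0⁺) − ψ'(0⁻) = −(2mλ/ℏ²)ψ(0) fixes κ = mλ/ℏ² = 3.275.
Then E = −ℏ²κ²/(2m) = −mλ²/(2ℏ²) = -10.73.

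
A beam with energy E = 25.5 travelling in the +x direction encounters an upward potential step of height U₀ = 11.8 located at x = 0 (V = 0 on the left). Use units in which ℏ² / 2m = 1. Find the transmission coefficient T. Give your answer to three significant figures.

On each side the TISE gives plane waves with k = √(2m(E − V))/ℏ: k₁ = √(2·½·25.5) = 5.050, k₂ = √(2·½·13.7) = 3.701.
Continuity of ψ and ψ′ at the step yields the reflection amplitude r = (k₁ − k₂)/(k₁ + k₂) = 0.1541; thus R = |r|² = 0.02374, T = 0.9763.

T = 0.976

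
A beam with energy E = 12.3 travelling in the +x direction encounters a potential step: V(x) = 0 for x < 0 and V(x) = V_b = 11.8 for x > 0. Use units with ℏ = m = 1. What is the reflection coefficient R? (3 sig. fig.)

On each side the TISE gives plane waves with k = √(2m(E − V))/ℏ: k₁ = √(2·1·12.3) = 4.960, k₂ = √(2·1·0.5) = 1.000.
Continuity of ψ and ψ′ at the step yields the reflection amplitude r = (k₁ − k₂)/(k₁ + k₂) = 0.6644; thus R = |r|² = 0.4415, T = 0.5585.

R = 0.441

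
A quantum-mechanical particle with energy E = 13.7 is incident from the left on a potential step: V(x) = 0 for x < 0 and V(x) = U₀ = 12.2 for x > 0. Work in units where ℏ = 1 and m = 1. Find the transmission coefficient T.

On each side the TISE gives plane waves with k = √(2m(E − V))/ℏ: k₁ = √(2·1·13.7) = 5.235, k₂ = √(2·1·1.5) = 1.732.
Matching ψ and ψ′ at x = 0 gives r = (k₁ − k₂)/(k₁ + k₂), so R = r² = 0.2528 and T = 1 − R = 0.7472.

T = 0.747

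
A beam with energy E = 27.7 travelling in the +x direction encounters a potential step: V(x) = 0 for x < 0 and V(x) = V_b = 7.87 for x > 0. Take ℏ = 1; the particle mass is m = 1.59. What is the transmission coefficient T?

On each side the TISE gives plane waves with k = √(2m(E − V))/ℏ: k₁ = √(2·1.59·27.7) = 9.385, k₂ = √(2·1.59·19.83) = 7.941.
Continuity of ψ and ψ′ at the step yields the reflection amplitude r = (k₁ − k₂)/(k₁ + k₂) = 0.08337; thus R = |r|² = 0.006950, T = 0.9931.

T = 0.993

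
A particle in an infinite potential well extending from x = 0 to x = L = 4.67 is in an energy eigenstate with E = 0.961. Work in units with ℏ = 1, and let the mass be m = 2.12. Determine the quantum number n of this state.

n = 3

From E_n = n²π²ℏ²/(2mL²) invert to n = √(2mL²E)/(πℏ).
n = (4.67/π) × √(2 × 2.12 × 0.961) = 3.001 → n = 3.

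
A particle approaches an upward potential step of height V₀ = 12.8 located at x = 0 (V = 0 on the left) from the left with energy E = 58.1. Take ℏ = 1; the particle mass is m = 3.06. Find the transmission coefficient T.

T = 0.996

The wavenumbers are k₁ = √(2mE)/ℏ = 18.86 on the left and k₂ = √(2m(E − V₀))/ℏ = 16.65 on the right.
Continuity of ψ and ψ′ at the step yields the reflection amplitude r = (k₁ − k₂)/(k₁ + k₂) = 0.06213; thus R = |r|² = 0.003861, T = 0.9961.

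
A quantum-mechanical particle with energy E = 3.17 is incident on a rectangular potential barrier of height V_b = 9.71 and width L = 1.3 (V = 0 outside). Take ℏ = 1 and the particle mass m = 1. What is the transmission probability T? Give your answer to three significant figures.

Since E < V_b the interior solution is evanescent with decay constant κ = √(2m(V_b − E))/ℏ = 3.617.
κL = 4.702, sinh(κL) = 55.06.
Matching ψ, ψ′ at both faces gives T = [1 + V_b² sinh²(κL) / (4E(V_b − E))]⁻¹ = 1/3448 = 0.000290.

T = 0.000290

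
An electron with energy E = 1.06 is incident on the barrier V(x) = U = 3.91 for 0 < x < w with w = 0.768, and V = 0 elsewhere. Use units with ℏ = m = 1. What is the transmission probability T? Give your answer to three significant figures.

T = 0.0784

Since E < U the interior solution is evanescent with decay constant κ = √(2m(U − E))/ℏ = 2.387.
κw = 1.834, sinh(κw) = 3.048.
Matching ψ, ψ′ at both faces gives T = [1 + U² sinh²(κw) / (4E(U − E))]⁻¹ = 1/12.76 = 0.0784.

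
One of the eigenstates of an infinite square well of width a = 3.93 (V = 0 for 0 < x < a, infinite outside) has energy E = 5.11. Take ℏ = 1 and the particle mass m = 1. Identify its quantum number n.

n = 4

From E_n = n²π²ℏ²/(2ma²) invert to n = √(2ma²E)/(πℏ).
n = (3.93/π) × √(2 × 1 × 5.11) = 3.999 → n = 4.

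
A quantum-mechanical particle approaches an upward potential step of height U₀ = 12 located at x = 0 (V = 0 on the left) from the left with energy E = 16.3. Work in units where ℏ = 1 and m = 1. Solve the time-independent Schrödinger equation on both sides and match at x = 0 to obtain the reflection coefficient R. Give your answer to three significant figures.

R = 0.103

The wavenumbers are k₁ = √(2mE)/ℏ = 5.710 on the left and k₂ = √(2m(E − U₀))/ℏ = 2.933 on the right.
Continuity of ψ and ψ′ at the step yields the reflection amplitude r = (k₁ − k₂)/(k₁ + k₂) = 0.3213; thus R = |r|² = 0.1033, T = 0.8967.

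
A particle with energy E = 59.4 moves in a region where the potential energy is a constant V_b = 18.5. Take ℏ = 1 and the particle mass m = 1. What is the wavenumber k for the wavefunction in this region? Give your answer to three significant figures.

With E > V_b the solution is oscillatory, ψ ∝ e^{±ikx} with k = √(2m(E − V_b))/ℏ.
k = √(2 × 1 × 40.9) = 9.044.

k = 9.04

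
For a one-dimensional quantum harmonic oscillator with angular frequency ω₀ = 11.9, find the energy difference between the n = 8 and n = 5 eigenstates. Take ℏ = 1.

E_n = ℏω₀(n + ½), so ΔE = (8 − 5) ℏω₀ = 3 × 11.9 = 35.70.

ΔE = 35.7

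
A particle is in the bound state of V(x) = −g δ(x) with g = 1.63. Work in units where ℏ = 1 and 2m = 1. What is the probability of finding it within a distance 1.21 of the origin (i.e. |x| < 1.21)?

The normalised bound state is ψ = √κ e^{−κ|x|} with κ = mg/ℏ² = 0.8150.
P(|x| < d) = ∫_{−d}^{d} κ e^{−2κ|x|} dx = 1 − e^{−2κd} = 1 − e^{−1.972} = 0.8609.

P = 0.861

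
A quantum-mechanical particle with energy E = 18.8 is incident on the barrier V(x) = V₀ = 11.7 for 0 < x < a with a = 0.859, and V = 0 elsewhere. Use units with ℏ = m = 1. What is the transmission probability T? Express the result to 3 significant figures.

E > V₀: inside the barrier k₂ = √(2m(E − V₀))/ℏ = 3.768, k₂a = 3.237.
Matching at both interfaces gives T⁻¹ = 1 + V₀² sin²(k₂a) / [4E(E − V₀)] = 1.002, hence T = 0.998.

T = 0.998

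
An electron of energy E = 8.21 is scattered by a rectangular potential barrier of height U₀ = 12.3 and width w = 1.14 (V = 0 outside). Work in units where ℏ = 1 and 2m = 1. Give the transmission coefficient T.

Since E < U₀ the interior solution is evanescent with decay constant κ = √(2m(U₀ − E))/ℏ = 2.022.
κw = 2.306, sinh(κw) = 4.965.
Matching ψ, ψ′ at both faces gives T = [1 + U₀² sinh²(κw) / (4E(U₀ − E))]⁻¹ = 1/28.76 = 0.0348.

T = 0.0348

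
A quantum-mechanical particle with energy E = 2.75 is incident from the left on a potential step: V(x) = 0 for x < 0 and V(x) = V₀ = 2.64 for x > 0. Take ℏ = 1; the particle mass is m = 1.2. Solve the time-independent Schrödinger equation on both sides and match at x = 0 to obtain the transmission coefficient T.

T = 0.556

On each side the TISE gives plane waves with k = √(2m(E − V))/ℏ: k₁ = √(2·1.2·2.75) = 2.569, k₂ = √(2·1.2·0.11) = 0.5138.
Matching ψ and ψ′ at x = 0 gives r = (k₁ − k₂)/(k₁ + k₂), so R = r² = 0.4444 and T = 1 − R = 0.5556.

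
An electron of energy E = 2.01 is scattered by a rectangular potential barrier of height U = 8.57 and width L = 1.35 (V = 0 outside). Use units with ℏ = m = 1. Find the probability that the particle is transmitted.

Since E < U the interior solution is evanescent with decay constant κ = √(2m(U − E))/ℏ = 3.622.
κL = 4.890, sinh(κL) = 66.47.
The exact tunnelling result is T⁻¹ = 1 + U² sinh²(κL) / [4E(U − E)] = 6153, so T = 0.000163.

T = 0.000163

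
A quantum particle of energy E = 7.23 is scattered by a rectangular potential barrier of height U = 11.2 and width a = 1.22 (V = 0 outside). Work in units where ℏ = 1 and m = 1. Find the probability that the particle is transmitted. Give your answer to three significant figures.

E < U: inside the barrier ψ ∝ e^{±κx} with κ = √(2m(U − E))/ℏ = 2.818.
κa = 3.438, sinh(κa) = 15.54.
Matching ψ, ψ′ at both faces gives T = [1 + U² sinh²(κa) / (4E(U − E))]⁻¹ = 1/264.9 = 0.00377.

T = 0.00377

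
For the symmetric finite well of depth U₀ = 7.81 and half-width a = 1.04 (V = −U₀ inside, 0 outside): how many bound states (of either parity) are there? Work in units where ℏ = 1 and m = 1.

Define the well-strength parameter z₀ = (a/ℏ)√(2mU₀) = 1.04 × √(2·1·7.81) = 4.110.
The even/odd transcendental equations gain one root per π/2 in z₀, giving N = 1 + ⌊2z₀/π⌋ = 1 + ⌊2.617⌋ = 3.

N = 3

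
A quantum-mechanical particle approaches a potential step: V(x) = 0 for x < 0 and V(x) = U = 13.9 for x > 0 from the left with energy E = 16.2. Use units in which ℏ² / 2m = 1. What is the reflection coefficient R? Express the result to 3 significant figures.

On each side the TISE gives plane waves with k = √(2m(E − V))/ℏ: k₁ = √(2·½·16.2) = 4.025, k₂ = √(2·½·2.3) = 1.517.
Continuity of ψ and ψ′ at the step yields the reflection amplitude r = (k₁ − k₂)/(k₁ + k₂) = 0.4526; thus R = |r|² = 0.2049, T = 0.7951.

R = 0.205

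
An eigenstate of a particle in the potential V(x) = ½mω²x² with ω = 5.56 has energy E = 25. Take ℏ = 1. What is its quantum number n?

E_n = ℏω(n + ½) ⇒ n = E/(ℏω) − ½ = 25/5.56 − 0.5 = 3.996 → n = 4.

n = 4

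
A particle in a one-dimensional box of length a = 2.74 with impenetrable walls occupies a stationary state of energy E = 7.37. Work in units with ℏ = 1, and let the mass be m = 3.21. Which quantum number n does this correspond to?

n = 6

From E_n = n²π²ℏ²/(2ma²) invert to n = √(2ma²E)/(πℏ).
n = (2.74/π) × √(2 × 3.21 × 7.37) = 5.999 → n = 6.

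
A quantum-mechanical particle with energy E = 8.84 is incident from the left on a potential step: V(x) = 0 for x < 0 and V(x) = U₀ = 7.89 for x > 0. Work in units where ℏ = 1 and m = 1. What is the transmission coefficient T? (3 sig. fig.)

T = 0.744

The wavenumbers are k₁ = √(2mE)/ℏ = 4.205 on the left and k₂ = √(2m(E − U₀))/ℏ = 1.378 on the right.
Continuity of ψ and ψ′ at the step yields the reflection amplitude r = (k₁ − k₂)/(k₁ + k₂) = 0.5062; thus R = |r|² = 0.2563, T = 0.7437.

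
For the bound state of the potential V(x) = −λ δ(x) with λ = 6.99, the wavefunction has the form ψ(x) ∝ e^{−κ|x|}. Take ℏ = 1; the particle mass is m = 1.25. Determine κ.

Integrate −(ℏ²/2m)ψ'' − λδ(x)ψ = Eψ from −ε to +ε: the ψ'' term gives ψ'(0⁺) − ψ'(0⁻) and the δ term gives −(2mλ/ℏ²)ψ(0).
With ψ ∝ e^{−κ|x|} this yields −2κ = −2mλ/ℏ², so κ = mλ/ℏ² = 8.738.

κ = 8.74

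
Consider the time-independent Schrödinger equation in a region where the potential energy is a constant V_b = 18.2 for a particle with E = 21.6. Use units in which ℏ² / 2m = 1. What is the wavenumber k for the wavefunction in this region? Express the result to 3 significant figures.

With E > V_b the solution is oscillatory, ψ ∝ e^{±ikx} with k = √(2m(E − V_b))/ℏ.
k = √(2 × 0.5 × 3.4) = 1.844.

k = 1.84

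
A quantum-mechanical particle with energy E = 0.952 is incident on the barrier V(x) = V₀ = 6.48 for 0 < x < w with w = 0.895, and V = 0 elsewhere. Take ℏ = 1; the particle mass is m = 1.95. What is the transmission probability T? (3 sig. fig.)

T = 0.000493

Since E < V₀ the interior solution is evanescent with decay constant κ = √(2m(V₀ − E))/ℏ = 4.643.
κw = 4.156, sinh(κw) = 31.89.
The exact tunnelling result is T⁻¹ = 1 + V₀² sinh²(κw) / [4E(V₀ − E)] = 2029, so T = 0.000493.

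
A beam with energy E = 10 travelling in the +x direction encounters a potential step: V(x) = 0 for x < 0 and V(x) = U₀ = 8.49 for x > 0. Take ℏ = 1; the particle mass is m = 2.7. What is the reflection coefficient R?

R = 0.194

On each side the TISE gives plane waves with k = √(2m(E − V))/ℏ: k₁ = √(2·2.7·10) = 7.348, k₂ = √(2·2.7·1.51) = 2.856.
Continuity of ψ and ψ′ at the step yields the reflection amplitude r = (k₁ − k₂)/(k₁ + k₂) = 0.4403; thus R = |r|² = 0.1939, T = 0.8061.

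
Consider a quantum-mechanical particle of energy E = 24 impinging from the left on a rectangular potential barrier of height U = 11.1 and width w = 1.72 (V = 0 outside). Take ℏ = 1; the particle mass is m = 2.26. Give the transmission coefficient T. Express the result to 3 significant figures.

E > U: inside the barrier k₂ = √(2m(E − U))/ℏ = 7.636, k₂w = 13.13.
T = [1 + U² sin²(k₂w) / (4E(E − U))]⁻¹ = 1/1.029 = 0.972.

T = 0.972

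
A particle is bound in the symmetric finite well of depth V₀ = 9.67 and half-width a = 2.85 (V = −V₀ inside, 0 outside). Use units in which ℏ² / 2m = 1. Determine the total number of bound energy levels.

N = 6

The dimensionless depth is z₀ = a√(2mV₀)/ℏ = 2.85 × √(9.670) = 8.863.
A new bound state (alternating even/odd) appears each time z₀ passes a multiple of π/2, so N = ⌊2z₀/π⌋ + 1 = ⌊5.642⌋ + 1 = 6.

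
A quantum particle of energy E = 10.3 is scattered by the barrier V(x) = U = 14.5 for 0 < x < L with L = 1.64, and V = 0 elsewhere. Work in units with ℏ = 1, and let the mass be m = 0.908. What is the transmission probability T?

T = 0.000383

E < U: inside the barrier ψ ∝ e^{±κx} with κ = √(2m(U − E))/ℏ = 2.762.
κL = 4.529, sinh(κL) = 46.34.
Matching ψ, ψ′ at both faces gives T = [1 + U² sinh²(κL) / (4E(U − E))]⁻¹ = 1/2610 = 0.000383.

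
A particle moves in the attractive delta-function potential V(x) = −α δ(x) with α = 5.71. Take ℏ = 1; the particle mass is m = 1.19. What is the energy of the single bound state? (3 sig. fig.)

E = -19.4

The bound state is ψ(x) = √κ e^{−κ|x|}. The derivative jump ψ'(0⁺) − ψ'(0⁻) = −(2mα/ℏ²)ψ(0) fixes κ = mα/ℏ² = 6.795.
Then E = −ℏ²κ²/(2m) = −mα²/(2ℏ²) = -19.40.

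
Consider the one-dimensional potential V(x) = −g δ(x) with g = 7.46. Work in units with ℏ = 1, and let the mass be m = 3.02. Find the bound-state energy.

The bound state is ψ(x) = √κ e^{−κ|x|}. The derivative jump ψ'(0⁺) − ψ'(0⁻) = −(2mg/ℏ²)ψ(0) fixes κ = mg/ℏ² = 22.53.
Then E = −ℏ²κ²/(2m) = −mg²/(2ℏ²) = -84.03.

E = -84.0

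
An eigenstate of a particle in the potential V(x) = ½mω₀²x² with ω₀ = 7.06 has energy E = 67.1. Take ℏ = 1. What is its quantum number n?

E_n = ℏω₀(n + ½) ⇒ n = E/(ℏω₀) − ½ = 67.1/7.06 − 0.5 = 9.004 → n = 9.

n = 9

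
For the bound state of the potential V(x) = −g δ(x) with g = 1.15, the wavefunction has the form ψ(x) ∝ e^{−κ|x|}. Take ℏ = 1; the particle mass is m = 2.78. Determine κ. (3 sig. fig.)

Integrate −(ℏ²/2m)ψ'' − gδ(x)ψ = Eψ from −ε to +ε: the ψ'' term gives ψ'(0⁺) − ψ'(0⁻) and the δ term gives −(2mg/ℏ²)ψ(0).
With ψ ∝ e^{−κ|x|} this yields −2κ = −2mg/ℏ², so κ = mg/ℏ² = 3.197.

κ = 3.20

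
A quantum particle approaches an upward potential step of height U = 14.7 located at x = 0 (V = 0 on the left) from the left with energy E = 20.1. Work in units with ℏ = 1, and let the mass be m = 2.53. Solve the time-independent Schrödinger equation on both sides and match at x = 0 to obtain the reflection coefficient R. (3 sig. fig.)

R = 0.101

On each side the TISE gives plane waves with k = √(2m(E − V))/ℏ: k₁ = √(2·2.53·20.1) = 10.08, k₂ = √(2·2.53·5.4) = 5.227.
Matching ψ and ψ′ at x = 0 gives r = (k₁ − k₂)/(k₁ + k₂), so R = r² = 0.1006 and T = 1 − R = 0.8994.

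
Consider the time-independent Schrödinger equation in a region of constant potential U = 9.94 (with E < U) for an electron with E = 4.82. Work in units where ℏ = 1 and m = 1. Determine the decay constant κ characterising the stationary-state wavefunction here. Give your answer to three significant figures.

κ = 3.20

Since E < U the TISE in this region is ψ'' = κ²ψ with κ = √(2m(U − E))/ℏ.
κ = √(2 × 1 × 5.12) = 3.200.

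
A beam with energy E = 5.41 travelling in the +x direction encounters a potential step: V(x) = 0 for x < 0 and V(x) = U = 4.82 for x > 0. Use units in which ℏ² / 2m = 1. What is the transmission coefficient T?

On each side the TISE gives plane waves with k = √(2m(E − V))/ℏ: k₁ = √(2·½·5.41) = 2.326, k₂ = √(2·½·0.59) = 0.7681.
Continuity of ψ and ψ′ at the step yields the reflection amplitude r = (k₁ − k₂)/(k₁ + k₂) = 0.5035; thus R = |r|² = 0.2535, T = 0.7465.

T = 0.746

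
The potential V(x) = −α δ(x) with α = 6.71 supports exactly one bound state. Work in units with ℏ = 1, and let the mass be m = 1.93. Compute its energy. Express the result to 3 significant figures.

E = -43.4

For x ≠ 0 the bound state is ψ ∝ e^{−κ|x|}; integrating the TISE across the delta gives the cusp condition 2κ = 2mα/ℏ², so κ = 12.95.
Then E = −ℏ²κ²/(2m) = −mα²/(2ℏ²) = -43.45.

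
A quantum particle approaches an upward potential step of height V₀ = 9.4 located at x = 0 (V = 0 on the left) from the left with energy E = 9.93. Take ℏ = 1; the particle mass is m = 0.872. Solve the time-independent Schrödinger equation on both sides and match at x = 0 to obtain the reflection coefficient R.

R = 0.390

The wavenumbers are k₁ = √(2mE)/ℏ = 4.161 on the left and k₂ = √(2m(E − V₀))/ℏ = 0.9614 on the right.
Matching ψ and ψ′ at x = 0 gives r = (k₁ − k₂)/(k₁ + k₂), so R = r² = 0.3902 and T = 1 − R = 0.6098.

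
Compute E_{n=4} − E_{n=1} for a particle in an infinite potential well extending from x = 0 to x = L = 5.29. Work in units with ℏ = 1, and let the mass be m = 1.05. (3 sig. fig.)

ΔE = 2.52

E_n = n²π²ℏ²/(2mL²), so ΔE = (4² − 1²) π²ℏ²/(2mL²).
ΔE = 15 × π² / (2 × 1.05 × 5.29²) = 2.519.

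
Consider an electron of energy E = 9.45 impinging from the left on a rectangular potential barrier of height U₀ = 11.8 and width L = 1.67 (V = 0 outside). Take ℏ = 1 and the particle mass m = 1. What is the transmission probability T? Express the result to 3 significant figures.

T = 0.00183

E < U₀: inside the barrier ψ ∝ e^{±κx} with κ = √(2m(U₀ − E))/ℏ = 2.168.
κL = 3.620, sinh(κL) = 18.66.
Matching ψ, ψ′ at both faces gives T = [1 + U₀² sinh²(κL) / (4E(U₀ − E))]⁻¹ = 1/547.0 = 0.00183.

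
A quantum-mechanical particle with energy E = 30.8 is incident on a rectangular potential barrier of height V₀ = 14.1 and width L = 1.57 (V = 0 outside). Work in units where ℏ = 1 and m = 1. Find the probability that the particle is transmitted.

T = 0.989

Above the barrier the interior wavenumber is k₂ = √(2m(E − V₀))/ℏ = 5.779, giving phase k₂L = 9.073.
Matching at both interfaces gives T⁻¹ = 1 + V₀² sin²(k₂L) / [4E(E − V₀)] = 1.011, hence T = 0.989.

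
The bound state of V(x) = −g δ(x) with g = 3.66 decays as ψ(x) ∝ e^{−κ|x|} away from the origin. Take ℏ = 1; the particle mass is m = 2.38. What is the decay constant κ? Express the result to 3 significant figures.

κ = 8.71

Integrate −(ℏ²/2m)ψ'' − gδ(x)ψ = Eψ from −ε to +ε: the ψ'' term gives ψ'(0⁺) − ψ'(0⁻) and the δ term gives −(2mg/ℏ²)ψ(0).
With ψ ∝ e^{−κ|x|} this yields −2κ = −2mg/ℏ², so κ = mg/ℏ² = 8.711.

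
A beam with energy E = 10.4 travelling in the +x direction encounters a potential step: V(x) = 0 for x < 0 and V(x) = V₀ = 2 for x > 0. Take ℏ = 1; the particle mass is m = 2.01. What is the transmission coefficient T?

T = 0.997

The wavenumbers are k₁ = √(2mE)/ℏ = 6.466 on the left and k₂ = √(2m(E − V₀))/ℏ = 5.811 on the right.
Matching ψ and ψ′ at x = 0 gives r = (k₁ − k₂)/(k₁ + k₂), so R = r² = 0.002845 and T = 1 − R = 0.9972.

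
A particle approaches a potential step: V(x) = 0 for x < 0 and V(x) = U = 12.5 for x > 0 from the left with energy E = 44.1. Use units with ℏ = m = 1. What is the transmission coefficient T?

On each side the TISE gives plane waves with k = √(2m(E − V))/ℏ: k₁ = √(2·1·44.1) = 9.391, k₂ = √(2·1·31.6) = 7.950.
Continuity of ψ and ψ′ at the step yields the reflection amplitude r = (k₁ − k₂)/(k₁ + k₂) = 0.08313; thus R = |r|² = 0.006911, T = 0.9931.

T = 0.993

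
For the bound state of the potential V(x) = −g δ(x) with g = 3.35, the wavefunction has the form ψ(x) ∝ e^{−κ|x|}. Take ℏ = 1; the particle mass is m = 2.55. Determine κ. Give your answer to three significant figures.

κ = 8.54

Integrating the TISE across x = 0 gives the cusp condition ψ'(0⁺) − ψ'(0⁻) = −(2mg/ℏ²)ψ(0).
With ψ ∝ e^{−κ|x|} this yields −2κ = −2mg/ℏ², so κ = mg/ℏ² = 8.543.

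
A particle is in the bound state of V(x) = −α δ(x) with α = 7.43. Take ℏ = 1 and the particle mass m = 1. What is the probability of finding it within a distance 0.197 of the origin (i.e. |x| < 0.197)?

P = 0.946

The normalised bound state is ψ = √κ e^{−κ|x|} with κ = mα/ℏ² = 7.430.
P(|x| < d) = ∫_{−d}^{d} κ e^{−2κ|x|} dx = 1 − e^{−2κd} = 1 − e^{−2.927} = 0.9465.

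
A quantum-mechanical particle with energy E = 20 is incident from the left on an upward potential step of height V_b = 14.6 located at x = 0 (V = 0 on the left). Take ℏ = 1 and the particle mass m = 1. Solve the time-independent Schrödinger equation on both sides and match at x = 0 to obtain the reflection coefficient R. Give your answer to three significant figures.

The wavenumbers are k₁ = √(2mE)/ℏ = 6.325 on the left and k₂ = √(2m(E − V_b))/ℏ = 3.286 on the right.
Continuity of ψ and ψ′ at the step yields the reflection amplitude r = (k₁ − k₂)/(k₁ + k₂) = 0.3161; thus R = |r|² = 0.09993, T = 0.9001.

R = 0.0999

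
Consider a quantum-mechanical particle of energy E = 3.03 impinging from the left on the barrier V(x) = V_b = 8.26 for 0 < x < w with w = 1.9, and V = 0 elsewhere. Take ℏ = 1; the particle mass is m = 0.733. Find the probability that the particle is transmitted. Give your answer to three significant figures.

Since E < V_b the interior solution is evanescent with decay constant κ = √(2m(V_b − E))/ℏ = 2.769.
κw = 5.261, sinh(κw) = 96.34.
Matching ψ, ψ′ at both faces gives T = [1 + V_b² sinh²(κw) / (4E(V_b − E))]⁻¹ = 1/9991 = 0.000100.

T = 0.000100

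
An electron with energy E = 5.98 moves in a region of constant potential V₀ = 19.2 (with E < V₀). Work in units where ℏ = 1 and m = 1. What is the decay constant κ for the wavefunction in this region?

Since E < V₀ the TISE in this region is ψ'' = κ²ψ with κ = √(2m(V₀ − E))/ℏ.
κ = √(2 × 1 × 13.22) = 5.142.

κ = 5.14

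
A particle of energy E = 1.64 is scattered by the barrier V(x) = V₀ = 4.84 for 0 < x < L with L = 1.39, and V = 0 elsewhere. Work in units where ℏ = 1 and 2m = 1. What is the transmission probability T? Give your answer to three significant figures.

T = 0.0245

E < V₀: inside the barrier ψ ∝ e^{±κx} with κ = √(2m(V₀ − E))/ℏ = 1.789.
κL = 2.487, sinh(κL) = 5.968.
Matching ψ, ψ′ at both faces gives T = [1 + V₀² sinh²(κL) / (4E(V₀ − E))]⁻¹ = 1/40.75 = 0.0245.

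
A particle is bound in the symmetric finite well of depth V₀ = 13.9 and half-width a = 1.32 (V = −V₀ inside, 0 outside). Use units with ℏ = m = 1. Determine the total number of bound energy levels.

Define the well-strength parameter z₀ = (a/ℏ)√(2mV₀) = 1.32 × √(2·1·13.9) = 6.960.
A new bound state (alternating even/odd) appears each time z₀ passes a multiple of π/2, so N = ⌊2z₀/π⌋ + 1 = ⌊4.431⌋ + 1 = 5.

N = 5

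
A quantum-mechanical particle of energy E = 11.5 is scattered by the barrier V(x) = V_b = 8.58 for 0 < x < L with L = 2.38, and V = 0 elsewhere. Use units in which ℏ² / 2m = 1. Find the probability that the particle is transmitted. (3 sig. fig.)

T = 0.741

Above the barrier the interior wavenumber is k₂ = √(2m(E − V_b))/ℏ = 1.709, giving phase k₂L = 4.067.
T = [1 + V_b² sin²(k₂L) / (4E(E − V_b))]⁻¹ = 1/1.350 = 0.741.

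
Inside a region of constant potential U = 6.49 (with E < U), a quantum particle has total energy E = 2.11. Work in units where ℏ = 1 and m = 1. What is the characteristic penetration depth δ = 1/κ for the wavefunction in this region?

δ = 0.338

Since E < U the TISE in this region is ψ'' = κ²ψ with κ = √(2m(U − E))/ℏ.
κ = √(2 × 1 × 4.38) = 2.960. The penetration depth is δ = 1/κ = 0.338.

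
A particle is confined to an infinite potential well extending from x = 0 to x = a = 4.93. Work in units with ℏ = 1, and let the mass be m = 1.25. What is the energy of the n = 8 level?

Requiring ψ(0) = ψ(a) = 0 quantises k = nπ/a, hence E_n = ℏ²k²/2m = n²π²ℏ²/(2ma²).
E_8 = 8² × π² / (2 × 1.25 × 4.93²) = 10.40.

E = 10.4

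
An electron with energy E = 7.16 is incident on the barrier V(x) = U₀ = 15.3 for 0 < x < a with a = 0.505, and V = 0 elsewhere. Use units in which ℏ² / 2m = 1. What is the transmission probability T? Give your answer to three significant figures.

T = 0.200

E < U₀: inside the barrier ψ ∝ e^{±κx} with κ = √(2m(U₀ − E))/ℏ = 2.853.
κa = 1.441, sinh(κa) = 1.994.
The exact tunnelling result is T⁻¹ = 1 + U₀² sinh²(κa) / [4E(U₀ − E)] = 4.991, so T = 0.200.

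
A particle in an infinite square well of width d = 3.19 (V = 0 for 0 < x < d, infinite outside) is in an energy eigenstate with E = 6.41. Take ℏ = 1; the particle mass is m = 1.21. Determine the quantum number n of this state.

n = 4

From E_n = n²π²ℏ²/(2md²) invert to n = √(2md²E)/(πℏ).
n = (3.19/π) × √(2 × 1.21 × 6.41) = 3.999 → n = 4.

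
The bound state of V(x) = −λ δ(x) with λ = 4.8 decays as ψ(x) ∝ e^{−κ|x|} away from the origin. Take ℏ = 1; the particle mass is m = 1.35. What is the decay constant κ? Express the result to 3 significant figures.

κ = 6.48

Integrating the TISE across x = 0 gives the cusp condition ψ'(0⁺) − ψ'(0⁻) = −(2mλ/ℏ²)ψ(0).
With ψ ∝ e^{−κ|x|} this yields −2κ = −2mλ/ℏ², so κ = mλ/ℏ² = 6.480.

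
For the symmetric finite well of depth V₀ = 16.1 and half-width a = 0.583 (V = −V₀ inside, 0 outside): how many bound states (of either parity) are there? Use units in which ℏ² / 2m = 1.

N = 2

Define the well-strength parameter z₀ = (a/ℏ)√(2mV₀) = 0.583 × √(2·0.5·16.1) = 2.339.
The even/odd transcendental equations gain one root per π/2 in z₀, giving N = 1 + ⌊2z₀/π⌋ = 1 + ⌊1.489⌋ = 2.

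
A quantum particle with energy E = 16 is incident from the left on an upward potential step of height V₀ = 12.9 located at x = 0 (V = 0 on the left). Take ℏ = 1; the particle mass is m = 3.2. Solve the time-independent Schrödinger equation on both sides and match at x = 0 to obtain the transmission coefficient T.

The wavenumbers are k₁ = √(2mE)/ℏ = 10.12 on the left and k₂ = √(2m(E − V₀))/ℏ = 4.454 on the right.
Matching ψ and ψ′ at x = 0 gives r = (k₁ − k₂)/(k₁ + k₂), so R = r² = 0.1511 and T = 1 − R = 0.8489.

T = 0.849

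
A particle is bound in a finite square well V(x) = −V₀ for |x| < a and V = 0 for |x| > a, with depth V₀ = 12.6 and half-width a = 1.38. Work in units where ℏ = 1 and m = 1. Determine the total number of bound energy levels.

N = 5

The dimensionless depth is z₀ = a√(2mV₀)/ℏ = 1.38 × √(25.20) = 6.928.
A new bound state (alternating even/odd) appears each time z₀ passes a multiple of π/2, so N = ⌊2z₀/π⌋ + 1 = ⌊4.410⌋ + 1 = 5.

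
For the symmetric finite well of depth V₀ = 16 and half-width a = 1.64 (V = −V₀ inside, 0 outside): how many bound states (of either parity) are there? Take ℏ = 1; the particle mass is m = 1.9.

N = 9

The dimensionless depth is z₀ = a√(2mV₀)/ℏ = 1.64 × √(60.80) = 12.79.
A new bound state (alternating even/odd) appears each time z₀ passes a multiple of π/2, so N = ⌊2z₀/π⌋ + 1 = ⌊8.141⌋ + 1 = 9.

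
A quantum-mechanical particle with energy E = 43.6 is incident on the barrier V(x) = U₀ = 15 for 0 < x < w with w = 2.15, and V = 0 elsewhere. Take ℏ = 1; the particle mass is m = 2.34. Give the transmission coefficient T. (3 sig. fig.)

Above the barrier the interior wavenumber is k₂ = √(2m(E − U₀))/ℏ = 11.57, giving phase k₂w = 24.87.
Matching at both interfaces gives T⁻¹ = 1 + U₀² sin²(k₂w) / [4E(E − U₀)] = 1.003, hence T = 0.997.

T = 0.997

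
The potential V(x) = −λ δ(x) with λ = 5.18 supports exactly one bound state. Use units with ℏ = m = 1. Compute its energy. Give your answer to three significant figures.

E = -13.4

The bound state is ψ(x) = √κ e^{−κ|x|}. The derivative jump ψ'(0⁺) − ψ'(0⁻) = −(2mλ/ℏ²)ψ(0) fixes κ = mλ/ℏ² = 5.180.
Then E = −ℏ²κ²/(2m) = −mλ²/(2ℏ²) = -13.42.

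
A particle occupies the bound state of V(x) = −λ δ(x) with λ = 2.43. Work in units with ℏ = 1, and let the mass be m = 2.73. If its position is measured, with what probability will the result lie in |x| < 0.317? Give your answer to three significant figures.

The normalised bound state is ψ = √κ e^{−κ|x|} with κ = mλ/ℏ² = 6.634.
P(|x| < d) = ∫_{−d}^{d} κ e^{−2κ|x|} dx = 1 − e^{−2κd} = 1 − e^{−4.206} = 0.9851.

P = 0.985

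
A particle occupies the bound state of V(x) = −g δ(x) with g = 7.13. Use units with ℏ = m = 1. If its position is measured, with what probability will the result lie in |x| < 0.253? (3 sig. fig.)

P = 0.973

The normalised bound state is ψ = √κ e^{−κ|x|} with κ = mg/ℏ² = 7.130.
P(|x| < d) = ∫_{−d}^{d} κ e^{−2κ|x|} dx = 1 − e^{−2κd} = 1 − e^{−3.608} = 0.9729.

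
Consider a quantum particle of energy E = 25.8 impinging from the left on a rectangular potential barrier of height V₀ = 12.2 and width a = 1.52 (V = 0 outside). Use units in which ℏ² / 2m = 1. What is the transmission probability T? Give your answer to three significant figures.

E > V₀: inside the barrier k₂ = √(2m(E − V₀))/ℏ = 3.688, k₂a = 5.605.
Matching at both interfaces gives T⁻¹ = 1 + V₀² sin²(k₂a) / [4E(E − V₀)] = 1.042, hence T = 0.960.

T = 0.960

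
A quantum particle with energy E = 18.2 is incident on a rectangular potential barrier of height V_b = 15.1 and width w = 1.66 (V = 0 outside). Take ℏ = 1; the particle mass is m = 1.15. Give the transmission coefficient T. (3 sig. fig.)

E > V_b: inside the barrier k₂ = √(2m(E − V_b))/ℏ = 2.670, k₂w = 4.433.
T = [1 + V_b² sin²(k₂w) / (4E(E − V_b))]⁻¹ = 1/1.933 = 0.517.

T = 0.517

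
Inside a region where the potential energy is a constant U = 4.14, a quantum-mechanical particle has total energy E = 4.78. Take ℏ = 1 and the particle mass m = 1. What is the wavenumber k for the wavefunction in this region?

With E > U the solution is oscillatory, ψ ∝ e^{±ikx} with k = √(2m(E − U))/ℏ.
k = √(2 × 1 × 0.64) = 1.131.

k = 1.13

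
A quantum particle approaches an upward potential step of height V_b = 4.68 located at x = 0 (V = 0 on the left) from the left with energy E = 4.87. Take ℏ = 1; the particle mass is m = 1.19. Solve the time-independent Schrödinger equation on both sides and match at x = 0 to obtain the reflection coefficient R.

R = 0.449

The wavenumbers are k₁ = √(2mE)/ℏ = 3.404 on the left and k₂ = √(2m(E − V_b))/ℏ = 0.6725 on the right.
Continuity of ψ and ψ′ at the step yields the reflection amplitude r = (k₁ − k₂)/(k₁ + k₂) = 0.6701; thus R = |r|² = 0.4491, T = 0.5509.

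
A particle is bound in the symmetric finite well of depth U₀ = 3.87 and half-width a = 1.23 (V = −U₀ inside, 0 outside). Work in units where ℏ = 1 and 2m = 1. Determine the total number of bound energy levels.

The dimensionless depth is z₀ = a√(2mU₀)/ℏ = 1.23 × √(3.870) = 2.420.
The even/odd transcendental equations gain one root per π/2 in z₀, giving N = 1 + ⌊2z₀/π⌋ = 1 + ⌊1.540⌋ = 2.

N = 2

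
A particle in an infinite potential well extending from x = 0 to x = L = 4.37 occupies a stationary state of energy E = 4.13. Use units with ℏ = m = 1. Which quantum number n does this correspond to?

From E_n = n²π²ℏ²/(2mL²) invert to n = √(2mL²E)/(πℏ).
n = (4.37/π) × √(2 × 1 × 4.13) = 3.998 → n = 4.

n = 4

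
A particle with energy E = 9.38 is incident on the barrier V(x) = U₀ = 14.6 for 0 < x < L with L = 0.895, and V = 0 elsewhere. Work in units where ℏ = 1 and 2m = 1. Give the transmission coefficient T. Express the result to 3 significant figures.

Since E < U₀ the interior solution is evanescent with decay constant κ = √(2m(U₀ − E))/ℏ = 2.285.
κL = 2.045, sinh(κL) = 3.799.
Matching ψ, ψ′ at both faces gives T = [1 + U₀² sinh²(κL) / (4E(U₀ − E))]⁻¹ = 1/16.71 = 0.0598.

T = 0.0598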